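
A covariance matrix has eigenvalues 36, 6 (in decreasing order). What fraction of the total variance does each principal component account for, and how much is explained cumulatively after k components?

Step 1 — total variance = trace(Sigma) = Σ λ_i = 36 + 6 = 42.

Step 2 — fraction explained by component i = λ_i / Σ λ:
  PC1: 36/42 = 0.8571
  PC2: 6/42 = 0.1429

Step 3 — cumulative fraction after k components = (λ_1 + ... + λ_k) / Σ λ:
  k = 1: 36/42 = 0.8571
  k = 2: (36 + 6)/42 = 42/42 = 1

Summary (fraction, with percent):

explained: PC1 0.8571 (85.71%), PC2 0.1429 (14.29%);  cumulative: 0.8571, 1


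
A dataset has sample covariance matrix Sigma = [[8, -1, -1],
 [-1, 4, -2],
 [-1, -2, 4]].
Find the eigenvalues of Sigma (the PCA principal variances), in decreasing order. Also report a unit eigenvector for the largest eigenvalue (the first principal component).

Step 1 — characteristic polynomial p(λ) = det(λI - Sigma) = λ³ - tr·λ² + c_1·λ - det, where tr = trace, c_1 = sum of the principal 2×2 minors, det = det(Sigma):
  tr = 8 + 4 + 4 = 16,
  c_1 = (8·4 - (-1)²) + (8·4 - (-1)²) + (4·4 - (-2)²) = 31 + 31 + 12 = 74,
  det = 8·(4·4 - (-2)²) - (-1)·((-1)·4 - (-2)·(-1)) + (-1)·((-1)·(-2) - 4·(-1)) = 8·(12) - (-1)·(-6) + (-1)·(6) = 84.
  So p(λ) = λ³ - 16λ² + 74λ - 84.
Step 2 — look for an integer root (rational root theorem: any rational root is an integer divisor of 84). Testing λ = 6:
  p(6) = 216 - 576 + 444 - 84 = 0  ✓
  Dividing out (λ - 6): p(λ) = (λ - 6)(λ² - 10λ + 14).
Step 3 — remaining eigenvalues from the quadratic λ² - 10λ + 14 = 0:
  Δ = 10² - 4·14 = 100 - 56 = 44,  λ = (10 ± √44)/2 = (10 ± 6.6332)/2 ≈ 8.3166 or 1.6834.
  Sorted: λ_1 = 8.3166,  λ_2 = 6,  λ_3 = 1.6834  (check: sum = 16 = tr ✓).

Step 4 — unit eigenvector for λ_1 ≈ 8.3166: v spans the null space of (Sigma - λ_1 I), whose rows are
  r_1 = (-0.3166, -1, -1),  r_2 = (-1, -4.3166, -2),  r_3 = (-1, -2, -4.3166).
  v is orthogonal to every row, so take v ∝ r_1 × r_2 = ((-1)·(-2) - (-1)·(-4.3166), (-1)·(-1) - (-0.3166)·(-2), (-0.3166)·(-4.3166) - (-1)·(-1)) ≈ (-2.3166, 0.3668, 0.3668).
  Rescale (multiply by -1 so the first nonzero entry is positive): u = (2.3166, -0.3668, -0.3668).
  ||u|| = √((2.3166)² + (-0.3668)² + (-0.3668)²) = √(5.6358) ≈ 2.374,  v_1 = u/||u|| ≈ (0.9758, -0.1545, -0.1545) (||v_1|| = 1).

λ_1 = 8.3166,  λ_2 = 6,  λ_3 = 1.6834;  v_1 ≈ (0.9758, -0.1545, -0.1545)


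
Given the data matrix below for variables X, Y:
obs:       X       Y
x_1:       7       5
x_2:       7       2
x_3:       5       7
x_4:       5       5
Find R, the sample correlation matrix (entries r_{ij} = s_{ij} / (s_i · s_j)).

Step 1 — column means:
  mean(X) = (7 + 7 + 5 + 5) / 4 = 24/4 = 6
  mean(Y) = (5 + 2 + 7 + 5) / 4 = 19/4 = 4.75

Step 2 — sample variances and covariances s[i,j] = (1/(n-1)) · Σ_k (x_{k,i} - mean_i) · (x_{k,j} - mean_j), with n-1 = 3:
  s[X,X] = ((1)·(1) + (1)·(1) + (-1)·(-1) + (-1)·(-1)) / 3 = 4/3 = 1.3333
  s[X,Y] = ((1)·(0.25) + (1)·(-2.75) + (-1)·(2.25) + (-1)·(0.25)) / 3 = -5/3 = -1.6667
  s[Y,Y] = ((0.25)·(0.25) + (-2.75)·(-2.75) + (2.25)·(2.25) + (0.25)·(0.25)) / 3 = 12.75/3 = 4.25
  Sample standard deviations s_i = √(s[i,i]):
  s(X) = √(1.3333) = 1.1547
  s(Y) = √(4.25) = 2.0616

Step 3 — r_{ij} = s_{ij} / (s_i · s_j):
  r[X,X] = 1 (diagonal).
  r[X,Y] = -1.6667 / (1.1547 · 2.0616) = -1.6667 / 2.3805 = -0.7001
  r[Y,Y] = 1 (diagonal).

R is symmetric with unit diagonal. Assembling:

R = [[1, -0.7001],
 [-0.7001, 1]]


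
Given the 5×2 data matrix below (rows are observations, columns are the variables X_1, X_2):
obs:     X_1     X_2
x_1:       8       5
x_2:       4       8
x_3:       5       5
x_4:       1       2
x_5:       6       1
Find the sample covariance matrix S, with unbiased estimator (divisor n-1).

Step 1 — column means:
  mean(X_1) = (8 + 4 + 5 + 1 + 6) / 5 = 24/5 = 4.8
  mean(X_2) = (5 + 8 + 5 + 2 + 1) / 5 = 21/5 = 4.2

Step 2 — sample covariance S[i,j] = (1/(n-1)) · Σ_k (x_{k,i} - mean_i) · (x_{k,j} - mean_j), with n-1 = 4.
  S[X_1,X_1] = ((3.2)·(3.2) + (-0.8)·(-0.8) + (0.2)·(0.2) + (-3.8)·(-3.8) + (1.2)·(1.2)) / 4 = 26.8/4 = 6.7
  S[X_1,X_2] = ((3.2)·(0.8) + (-0.8)·(3.8) + (0.2)·(0.8) + (-3.8)·(-2.2) + (1.2)·(-3.2)) / 4 = 4.2/4 = 1.05
  S[X_2,X_2] = ((0.8)·(0.8) + (3.8)·(3.8) + (0.8)·(0.8) + (-2.2)·(-2.2) + (-3.2)·(-3.2)) / 4 = 30.8/4 = 7.7

S is symmetric (S[j,i] = S[i,j]). Assembling:

S = [[6.7, 1.05],
 [1.05, 7.7]]


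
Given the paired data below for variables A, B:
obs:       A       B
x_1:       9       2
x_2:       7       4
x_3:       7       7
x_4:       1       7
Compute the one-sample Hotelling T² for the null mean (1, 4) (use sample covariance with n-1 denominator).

Step 1 — sample mean vector:
  mean(A) = (9 + 7 + 7 + 1) / 4 = 24/4 = 6
  mean(B) = (2 + 4 + 7 + 7) / 4 = 20/4 = 5
  x̄ = (6, 5),  deviation x̄ - mu_0 = (6, 5) - (1, 4) = (5, 1).

Step 2 — sample covariance matrix, S[i,j] = (1/(n-1)) · Σ_k (x_{k,i} - mean_i) · (x_{k,j} - mean_j), divisor n-1 = 3:
  S[A,A] = ((3)·(3) + (1)·(1) + (1)·(1) + (-5)·(-5)) / 3 = 36/3 = 12
  S[A,B] = ((3)·(-3) + (1)·(-1) + (1)·(2) + (-5)·(2)) / 3 = -18/3 = -6
  S[B,B] = ((-3)·(-3) + (-1)·(-1) + (2)·(2) + (2)·(2)) / 3 = 18/3 = 6
  S = [[12, -6],
 [-6, 6]].

Step 3 — invert S. det(S) = 12·6 - (-6)² = 36.
  S^{-1} = (1/det) · [[d, -b], [-b, a]] = [[0.1667, 0.1667],
 [0.1667, 0.3333]].

Step 4 — quadratic form (x̄ - mu_0)^T · S^{-1} · (x̄ - mu_0):
  S^{-1} · (x̄ - mu_0) = (1, 1.1667),
  (x̄ - mu_0)^T · [...] = (5)·(1) + (1)·(1.1667) = 6.1667.

Step 5 — scale by n: T² = 4 · 6.1667 = 24.6667.

T² ≈ 24.6667


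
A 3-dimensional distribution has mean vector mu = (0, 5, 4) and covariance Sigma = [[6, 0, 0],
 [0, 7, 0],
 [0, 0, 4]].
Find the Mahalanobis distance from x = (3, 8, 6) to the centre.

Step 1 — centre the observation: (x - mu) = (3, 3, 2).

Step 2 — invert Sigma (cofactor / det for 3×3, or solve directly):
  Sigma^{-1} = [[0.1667, 0, 0],
 [0, 0.1429, 0],
 [0, 0, 0.25]].

Step 3 — form the quadratic (x - mu)^T · Sigma^{-1} · (x - mu):
  Sigma^{-1} · (x - mu) = (0.5, 0.4286, 0.5).
  (x - mu)^T · [Sigma^{-1} · (x - mu)] = (3)·(0.5) + (3)·(0.4286) + (2)·(0.5) = 3.7857.

Step 4 — take square root: d = √(3.7857) ≈ 1.9457.

d(x, mu) = √(3.7857) ≈ 1.9457


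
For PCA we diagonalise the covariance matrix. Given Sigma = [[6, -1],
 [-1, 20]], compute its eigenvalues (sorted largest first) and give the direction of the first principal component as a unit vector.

Step 1 — characteristic polynomial of 2×2 Sigma:
  det(Sigma - λI) = λ² - trace · λ + det = 0.
  trace = 6 + 20 = 26, det = 6·20 - (-1)² = 119.
Step 2 — discriminant:
  Δ = trace² - 4·det = 676 - 476 = 200.
Step 3 — eigenvalues:
  λ = (trace ± √Δ)/2 = (26 ± 14.1421)/2,
  λ_1 = 20.0711,  λ_2 = 5.9289.

Step 4 — unit eigenvector for λ_1: solve (Sigma - λ_1 I)v = 0. First row:
  (6 - 20.0711)·v_x + (-1)·v_y = 0, i.e. (-14.0711)·v_x + (-1)·v_y = 0,
  so v ∝ (b, λ_1 - a) = (-1, 14.0711); multiply by -1 so the first entry is positive: u = (1, -14.0711).
  ||u|| = √((1)² + (-14.0711)²) = √(198.9949) ≈ 14.1066,
  v_1 = u/||u|| ≈ (0.0709, -0.9975) (||v_1|| = 1).

λ_1 = 20.0711,  λ_2 = 5.9289;  v_1 ≈ (0.0709, -0.9975)


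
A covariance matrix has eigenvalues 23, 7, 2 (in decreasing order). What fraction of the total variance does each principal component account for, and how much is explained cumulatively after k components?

Step 1 — total variance = trace(Sigma) = Σ λ_i = 23 + 7 + 2 = 32.

Step 2 — fraction explained by component i = λ_i / Σ λ:
  PC1: 23/32 = 0.7188
  PC2: 7/32 = 0.2188
  PC3: 2/32 = 0.0625

Step 3 — cumulative fraction after k components = (λ_1 + ... + λ_k) / Σ λ:
  k = 1: 23/32 = 0.7188
  k = 2: (23 + 7)/32 = 30/32 = 0.9375
  k = 3: (23 + 7 + 2)/32 = 32/32 = 1

Summary (fraction, with percent):

explained: PC1 0.7188 (71.88%), PC2 0.2188 (21.88%), PC3 0.0625 (6.25%);  cumulative: 0.7188, 0.9375, 1


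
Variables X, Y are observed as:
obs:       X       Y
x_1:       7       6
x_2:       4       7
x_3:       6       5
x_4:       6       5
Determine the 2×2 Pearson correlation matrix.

Step 1 — column means:
  mean(X) = (7 + 4 + 6 + 6) / 4 = 23/4 = 5.75
  mean(Y) = (6 + 7 + 5 + 5) / 4 = 23/4 = 5.75

Step 2 — sample variances and covariances s[i,j] = (1/(n-1)) · Σ_k (x_{k,i} - mean_i) · (x_{k,j} - mean_j), with n-1 = 3:
  s[X,X] = ((1.25)·(1.25) + (-1.75)·(-1.75) + (0.25)·(0.25) + (0.25)·(0.25)) / 3 = 4.75/3 = 1.5833
  s[X,Y] = ((1.25)·(0.25) + (-1.75)·(1.25) + (0.25)·(-0.75) + (0.25)·(-0.75)) / 3 = -2.25/3 = -0.75
  s[Y,Y] = ((0.25)·(0.25) + (1.25)·(1.25) + (-0.75)·(-0.75) + (-0.75)·(-0.75)) / 3 = 2.75/3 = 0.9167
  Sample standard deviations s_i = √(s[i,i]):
  s(X) = √(1.5833) = 1.2583
  s(Y) = √(0.9167) = 0.9574

Step 3 — r_{ij} = s_{ij} / (s_i · s_j):
  r[X,X] = 1 (diagonal).
  r[X,Y] = -0.75 / (1.2583 · 0.9574) = -0.75 / 1.2047 = -0.6225
  r[Y,Y] = 1 (diagonal).

R is symmetric with unit diagonal. Assembling:

R = [[1, -0.6225],
 [-0.6225, 1]]


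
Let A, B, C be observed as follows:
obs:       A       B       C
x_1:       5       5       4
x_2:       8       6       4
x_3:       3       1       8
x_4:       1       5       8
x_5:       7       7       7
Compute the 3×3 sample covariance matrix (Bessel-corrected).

Step 1 — column means:
  mean(A) = (5 + 8 + 3 + 1 + 7) / 5 = 24/5 = 4.8
  mean(B) = (5 + 6 + 1 + 5 + 7) / 5 = 24/5 = 4.8
  mean(C) = (4 + 4 + 8 + 8 + 7) / 5 = 31/5 = 6.2

Step 2 — sample covariance S[i,j] = (1/(n-1)) · Σ_k (x_{k,i} - mean_i) · (x_{k,j} - mean_j), with n-1 = 4.
  S[A,A] = ((0.2)·(0.2) + (3.2)·(3.2) + (-1.8)·(-1.8) + (-3.8)·(-3.8) + (2.2)·(2.2)) / 4 = 32.8/4 = 8.2
  S[A,B] = ((0.2)·(0.2) + (3.2)·(1.2) + (-1.8)·(-3.8) + (-3.8)·(0.2) + (2.2)·(2.2)) / 4 = 14.8/4 = 3.7
  S[A,C] = ((0.2)·(-2.2) + (3.2)·(-2.2) + (-1.8)·(1.8) + (-3.8)·(1.8) + (2.2)·(0.8)) / 4 = -15.8/4 = -3.95
  S[B,B] = ((0.2)·(0.2) + (1.2)·(1.2) + (-3.8)·(-3.8) + (0.2)·(0.2) + (2.2)·(2.2)) / 4 = 20.8/4 = 5.2
  S[B,C] = ((0.2)·(-2.2) + (1.2)·(-2.2) + (-3.8)·(1.8) + (0.2)·(1.8) + (2.2)·(0.8)) / 4 = -7.8/4 = -1.95
  S[C,C] = ((-2.2)·(-2.2) + (-2.2)·(-2.2) + (1.8)·(1.8) + (1.8)·(1.8) + (0.8)·(0.8)) / 4 = 16.8/4 = 4.2

S is symmetric (S[j,i] = S[i,j]). Assembling:

S = [[8.2, 3.7, -3.95],
 [3.7, 5.2, -1.95],
 [-3.95, -1.95, 4.2]]


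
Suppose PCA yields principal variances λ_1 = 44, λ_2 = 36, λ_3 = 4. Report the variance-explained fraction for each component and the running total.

Step 1 — total variance = trace(Sigma) = Σ λ_i = 44 + 36 + 4 = 84.

Step 2 — fraction explained by component i = λ_i / Σ λ:
  PC1: 44/84 = 0.5238
  PC2: 36/84 = 0.4286
  PC3: 4/84 = 0.0476

Step 3 — cumulative fraction after k components = (λ_1 + ... + λ_k) / Σ λ:
  k = 1: 44/84 = 0.5238
  k = 2: (44 + 36)/84 = 80/84 = 0.9524
  k = 3: (44 + 36 + 4)/84 = 84/84 = 1

Summary (fraction, with percent):

explained: PC1 0.5238 (52.38%), PC2 0.4286 (42.86%), PC3 0.0476 (4.76%);  cumulative: 0.5238, 0.9524, 1


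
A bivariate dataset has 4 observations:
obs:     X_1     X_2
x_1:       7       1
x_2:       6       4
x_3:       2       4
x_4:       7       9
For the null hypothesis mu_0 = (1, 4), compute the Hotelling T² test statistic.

Step 1 — sample mean vector:
  mean(X_1) = (7 + 6 + 2 + 7) / 4 = 22/4 = 5.5
  mean(X_2) = (1 + 4 + 4 + 9) / 4 = 18/4 = 4.5
  x̄ = (5.5, 4.5),  deviation x̄ - mu_0 = (5.5, 4.5) - (1, 4) = (4.5, 0.5).

Step 2 — sample covariance matrix, S[i,j] = (1/(n-1)) · Σ_k (x_{k,i} - mean_i) · (x_{k,j} - mean_j), divisor n-1 = 3:
  S[X_1,X_1] = ((1.5)·(1.5) + (0.5)·(0.5) + (-3.5)·(-3.5) + (1.5)·(1.5)) / 3 = 17/3 = 5.6667
  S[X_1,X_2] = ((1.5)·(-3.5) + (0.5)·(-0.5) + (-3.5)·(-0.5) + (1.5)·(4.5)) / 3 = 3/3 = 1
  S[X_2,X_2] = ((-3.5)·(-3.5) + (-0.5)·(-0.5) + (-0.5)·(-0.5) + (4.5)·(4.5)) / 3 = 33/3 = 11
  S = [[5.6667, 1],
 [1, 11]].

Step 3 — invert S. det(S) = 5.6667·11 - (1)² = 61.3333.
  S^{-1} = (1/det) · [[d, -b], [-b, a]] = [[0.1793, -0.0163],
 [-0.0163, 0.0924]].

Step 4 — quadratic form (x̄ - mu_0)^T · S^{-1} · (x̄ - mu_0):
  S^{-1} · (x̄ - mu_0) = (0.7989, -0.0272),
  (x̄ - mu_0)^T · [...] = (4.5)·(0.7989) + (0.5)·(-0.0272) = 3.5815.

Step 5 — scale by n: T² = 4 · 3.5815 = 14.3261.

T² ≈ 14.3261


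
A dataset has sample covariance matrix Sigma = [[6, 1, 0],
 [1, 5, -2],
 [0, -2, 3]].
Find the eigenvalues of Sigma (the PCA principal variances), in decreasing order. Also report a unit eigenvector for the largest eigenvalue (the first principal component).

Step 1 — characteristic polynomial p(λ) = det(λI - Sigma) = λ³ - tr·λ² + c_1·λ - det, where tr = trace, c_1 = sum of the principal 2×2 minors, det = det(Sigma):
  tr = 6 + 5 + 3 = 14,
  c_1 = (6·5 - (1)²) + (6·3 - (0)²) + (5·3 - (-2)²) = 29 + 18 + 11 = 58,
  det = 6·(5·3 - (-2)²) - (1)·((1)·3 - (-2)·(0)) + (0)·((1)·(-2) - 5·(0)) = 6·(11) - (1)·(3) + (0)·(-2) = 63.
  So p(λ) = λ³ - 14λ² + 58λ - 63.
Step 2 — look for an integer root (rational root theorem: any rational root is an integer divisor of 63). Testing λ = 7:
  p(7) = 343 - 686 + 406 - 63 = 0  ✓
  Dividing out (λ - 7): p(λ) = (λ - 7)(λ² - 7λ + 9).
Step 3 — remaining eigenvalues from the quadratic λ² - 7λ + 9 = 0:
  Δ = 7² - 4·9 = 49 - 36 = 13,  λ = (7 ± √13)/2 = (7 ± 3.6056)/2 ≈ 5.3028 or 1.6972.
  Sorted: λ_1 = 7,  λ_2 = 5.3028,  λ_3 = 1.6972  (check: sum = 14 = tr ✓).

Step 4 — unit eigenvector for λ_1 = 7: v spans the null space of (Sigma - λ_1 I), whose rows are
  r_1 = (-1, 1, 0),  r_2 = (1, -2, -2),  r_3 = (0, -2, -4).
  v is orthogonal to every row, so take v ∝ r_1 × r_2 = ((1)·(-2) - (0)·(-2), (0)·(1) - (-1)·(-2), (-1)·(-2) - (1)·(1)) = (-2, -2, 1).
  Rescale (multiply by -1 so the first nonzero entry is positive): u = (2, 2, -1).
  ||u|| = √((2)² + (2)² + (-1)²) = √(9) = 3,  v_1 = u/||u|| ≈ (0.6667, 0.6667, -0.3333) (||v_1|| = 1).

λ_1 = 7,  λ_2 = 5.3028,  λ_3 = 1.6972;  v_1 ≈ (0.6667, 0.6667, -0.3333)


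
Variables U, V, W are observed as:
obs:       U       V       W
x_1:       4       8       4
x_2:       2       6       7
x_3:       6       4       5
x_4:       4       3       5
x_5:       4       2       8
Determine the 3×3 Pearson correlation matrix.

Step 1 — column means:
  mean(U) = (4 + 2 + 6 + 4 + 4) / 5 = 20/5 = 4
  mean(V) = (8 + 6 + 4 + 3 + 2) / 5 = 23/5 = 4.6
  mean(W) = (4 + 7 + 5 + 5 + 8) / 5 = 29/5 = 5.8

Step 2 — sample variances and covariances s[i,j] = (1/(n-1)) · Σ_k (x_{k,i} - mean_i) · (x_{k,j} - mean_j), with n-1 = 4:
  s[U,U] = ((0)·(0) + (-2)·(-2) + (2)·(2) + (0)·(0) + (0)·(0)) / 4 = 8/4 = 2
  s[U,V] = ((0)·(3.4) + (-2)·(1.4) + (2)·(-0.6) + (0)·(-1.6) + (0)·(-2.6)) / 4 = -4/4 = -1
  s[U,W] = ((0)·(-1.8) + (-2)·(1.2) + (2)·(-0.8) + (0)·(-0.8) + (0)·(2.2)) / 4 = -4/4 = -1
  s[V,V] = ((3.4)·(3.4) + (1.4)·(1.4) + (-0.6)·(-0.6) + (-1.6)·(-1.6) + (-2.6)·(-2.6)) / 4 = 23.2/4 = 5.8
  s[V,W] = ((3.4)·(-1.8) + (1.4)·(1.2) + (-0.6)·(-0.8) + (-1.6)·(-0.8) + (-2.6)·(2.2)) / 4 = -8.4/4 = -2.1
  s[W,W] = ((-1.8)·(-1.8) + (1.2)·(1.2) + (-0.8)·(-0.8) + (-0.8)·(-0.8) + (2.2)·(2.2)) / 4 = 10.8/4 = 2.7
  Sample standard deviations s_i = √(s[i,i]):
  s(U) = √(2) = 1.4142
  s(V) = √(5.8) = 2.4083
  s(W) = √(2.7) = 1.6432

Step 3 — r_{ij} = s_{ij} / (s_i · s_j):
  r[U,U] = 1 (diagonal).
  r[U,V] = -1 / (1.4142 · 2.4083) = -1 / 3.4059 = -0.2936
  r[U,W] = -1 / (1.4142 · 1.6432) = -1 / 2.3238 = -0.4303
  r[V,V] = 1 (diagonal).
  r[V,W] = -2.1 / (2.4083 · 1.6432) = -2.1 / 3.9573 = -0.5307
  r[W,W] = 1 (diagonal).

R is symmetric with unit diagonal. Assembling:

R = [[1, -0.2936, -0.4303],
 [-0.2936, 1, -0.5307],
 [-0.4303, -0.5307, 1]]


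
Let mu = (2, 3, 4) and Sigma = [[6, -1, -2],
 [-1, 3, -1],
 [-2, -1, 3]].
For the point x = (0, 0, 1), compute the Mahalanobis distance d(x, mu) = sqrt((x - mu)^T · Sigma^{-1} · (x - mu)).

Step 1 — centre the observation: (x - mu) = (-2, -3, -3).

Step 2 — invert Sigma (cofactor / det for 3×3, or solve directly):
  Sigma^{-1} = [[0.2759, 0.1724, 0.2414],
 [0.1724, 0.4828, 0.2759],
 [0.2414, 0.2759, 0.5862]].

Step 3 — form the quadratic (x - mu)^T · Sigma^{-1} · (x - mu):
  Sigma^{-1} · (x - mu) = (-1.7931, -2.6207, -3.069).
  (x - mu)^T · [Sigma^{-1} · (x - mu)] = (-2)·(-1.7931) + (-3)·(-2.6207) + (-3)·(-3.069) = 20.6552.

Step 4 — take square root: d = √(20.6552) ≈ 4.5448.

d(x, mu) = √(20.6552) ≈ 4.5448


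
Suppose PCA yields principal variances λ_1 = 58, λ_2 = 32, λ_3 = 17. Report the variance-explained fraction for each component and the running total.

Step 1 — total variance = trace(Sigma) = Σ λ_i = 58 + 32 + 17 = 107.

Step 2 — fraction explained by component i = λ_i / Σ λ:
  PC1: 58/107 = 0.5421
  PC2: 32/107 = 0.2991
  PC3: 17/107 = 0.1589

Step 3 — cumulative fraction after k components = (λ_1 + ... + λ_k) / Σ λ:
  k = 1: 58/107 = 0.5421
  k = 2: (58 + 32)/107 = 90/107 = 0.8411
  k = 3: (58 + 32 + 17)/107 = 107/107 = 1

Summary (fraction, with percent):

explained: PC1 0.5421 (54.21%), PC2 0.2991 (29.91%), PC3 0.1589 (15.89%);  cumulative: 0.5421, 0.8411, 1


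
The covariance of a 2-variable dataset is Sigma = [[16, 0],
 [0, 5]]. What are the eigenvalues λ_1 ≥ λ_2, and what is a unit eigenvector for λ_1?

Step 1 — characteristic polynomial of 2×2 Sigma:
  det(Sigma - λI) = λ² - trace · λ + det = 0.
  trace = 16 + 5 = 21, det = 16·5 - (0)² = 80.
Step 2 — discriminant:
  Δ = trace² - 4·det = 441 - 320 = 121.
Step 3 — eigenvalues:
  λ = (trace ± √Δ)/2 = (21 ± 11)/2,
  λ_1 = 16,  λ_2 = 5.

Step 4 — unit eigenvector for λ_1: Sigma is diagonal, so its eigenvectors are the coordinate axes. λ_1 = 16 is the diagonal entry on the first coordinate axis, hence
  v_1 = (1, 0) (||v_1|| = 1).

λ_1 = 16,  λ_2 = 5;  v_1 ≈ (1, 0)


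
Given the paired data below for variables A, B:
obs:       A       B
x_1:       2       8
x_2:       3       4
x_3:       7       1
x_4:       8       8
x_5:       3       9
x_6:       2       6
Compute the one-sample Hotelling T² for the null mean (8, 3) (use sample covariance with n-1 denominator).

Step 1 — sample mean vector:
  mean(A) = (2 + 3 + 7 + 8 + 3 + 2) / 6 = 25/6 = 4.1667
  mean(B) = (8 + 4 + 1 + 8 + 9 + 6) / 6 = 36/6 = 6
  x̄ = (4.1667, 6),  deviation x̄ - mu_0 = (4.1667, 6) - (8, 3) = (-3.8333, 3).

Step 2 — sample covariance matrix, S[i,j] = (1/(n-1)) · Σ_k (x_{k,i} - mean_i) · (x_{k,j} - mean_j), divisor n-1 = 5:
  S[A,A] = ((-2.1667)·(-2.1667) + (-1.1667)·(-1.1667) + (2.8333)·(2.8333) + (3.8333)·(3.8333) + (-1.1667)·(-1.1667) + (-2.1667)·(-2.1667)) / 5 = 34.8333/5 = 6.9667
  S[A,B] = ((-2.1667)·(2) + (-1.1667)·(-2) + (2.8333)·(-5) + (3.8333)·(2) + (-1.1667)·(3) + (-2.1667)·(0)) / 5 = -12/5 = -2.4
  S[B,B] = ((2)·(2) + (-2)·(-2) + (-5)·(-5) + (2)·(2) + (3)·(3) + (0)·(0)) / 5 = 46/5 = 9.2
  S = [[6.9667, -2.4],
 [-2.4, 9.2]].

Step 3 — invert S. det(S) = 6.9667·9.2 - (-2.4)² = 58.3333.
  S^{-1} = (1/det) · [[d, -b], [-b, a]] = [[0.1577, 0.0411],
 [0.0411, 0.1194]].

Step 4 — quadratic form (x̄ - mu_0)^T · S^{-1} · (x̄ - mu_0):
  S^{-1} · (x̄ - mu_0) = (-0.4811, 0.2006),
  (x̄ - mu_0)^T · [...] = (-3.8333)·(-0.4811) + (3)·(0.2006) = 2.4461.

Step 5 — scale by n: T² = 6 · 2.4461 = 14.6766.

T² ≈ 14.6766


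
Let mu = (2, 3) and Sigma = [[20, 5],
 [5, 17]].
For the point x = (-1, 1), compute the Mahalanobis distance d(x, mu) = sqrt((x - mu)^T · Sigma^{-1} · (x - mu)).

Step 1 — centre the observation: (x - mu) = (-3, -2).

Step 2 — invert Sigma. det(Sigma) = 20·17 - (5)² = 315.
  Sigma^{-1} = (1/det) · [[d, -b], [-b, a]] = [[0.054, -0.0159],
 [-0.0159, 0.0635]].

Step 3 — form the quadratic (x - mu)^T · Sigma^{-1} · (x - mu):
  Sigma^{-1} · (x - mu) = (-0.1302, -0.0794).
  (x - mu)^T · [Sigma^{-1} · (x - mu)] = (-3)·(-0.1302) + (-2)·(-0.0794) = 0.5492.

Step 4 — take square root: d = √(0.5492) ≈ 0.7411.

d(x, mu) = √(0.5492) ≈ 0.7411


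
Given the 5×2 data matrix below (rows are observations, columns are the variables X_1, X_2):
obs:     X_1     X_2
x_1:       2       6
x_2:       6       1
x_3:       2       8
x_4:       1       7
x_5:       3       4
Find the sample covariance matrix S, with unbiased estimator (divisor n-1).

Step 1 — column means:
  mean(X_1) = (2 + 6 + 2 + 1 + 3) / 5 = 14/5 = 2.8
  mean(X_2) = (6 + 1 + 8 + 7 + 4) / 5 = 26/5 = 5.2

Step 2 — sample covariance S[i,j] = (1/(n-1)) · Σ_k (x_{k,i} - mean_i) · (x_{k,j} - mean_j), with n-1 = 4.
  S[X_1,X_1] = ((-0.8)·(-0.8) + (3.2)·(3.2) + (-0.8)·(-0.8) + (-1.8)·(-1.8) + (0.2)·(0.2)) / 4 = 14.8/4 = 3.7
  S[X_1,X_2] = ((-0.8)·(0.8) + (3.2)·(-4.2) + (-0.8)·(2.8) + (-1.8)·(1.8) + (0.2)·(-1.2)) / 4 = -19.8/4 = -4.95
  S[X_2,X_2] = ((0.8)·(0.8) + (-4.2)·(-4.2) + (2.8)·(2.8) + (1.8)·(1.8) + (-1.2)·(-1.2)) / 4 = 30.8/4 = 7.7

S is symmetric (S[j,i] = S[i,j]). Assembling:

S = [[3.7, -4.95],
 [-4.95, 7.7]]


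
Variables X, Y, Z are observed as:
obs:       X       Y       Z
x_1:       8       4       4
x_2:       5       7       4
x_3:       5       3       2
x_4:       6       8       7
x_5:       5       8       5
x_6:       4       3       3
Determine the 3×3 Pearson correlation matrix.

Step 1 — column means:
  mean(X) = (8 + 5 + 5 + 6 + 5 + 4) / 6 = 33/6 = 5.5
  mean(Y) = (4 + 7 + 3 + 8 + 8 + 3) / 6 = 33/6 = 5.5
  mean(Z) = (4 + 4 + 2 + 7 + 5 + 3) / 6 = 25/6 = 4.1667

Step 2 — sample variances and covariances s[i,j] = (1/(n-1)) · Σ_k (x_{k,i} - mean_i) · (x_{k,j} - mean_j), with n-1 = 5:
  s[X,X] = ((2.5)·(2.5) + (-0.5)·(-0.5) + (-0.5)·(-0.5) + (0.5)·(0.5) + (-0.5)·(-0.5) + (-1.5)·(-1.5)) / 5 = 9.5/5 = 1.9
  s[X,Y] = ((2.5)·(-1.5) + (-0.5)·(1.5) + (-0.5)·(-2.5) + (0.5)·(2.5) + (-0.5)·(2.5) + (-1.5)·(-2.5)) / 5 = 0.5/5 = 0.1
  s[X,Z] = ((2.5)·(-0.1667) + (-0.5)·(-0.1667) + (-0.5)·(-2.1667) + (0.5)·(2.8333) + (-0.5)·(0.8333) + (-1.5)·(-1.1667)) / 5 = 3.5/5 = 0.7
  s[Y,Y] = ((-1.5)·(-1.5) + (1.5)·(1.5) + (-2.5)·(-2.5) + (2.5)·(2.5) + (2.5)·(2.5) + (-2.5)·(-2.5)) / 5 = 29.5/5 = 5.9
  s[Y,Z] = ((-1.5)·(-0.1667) + (1.5)·(-0.1667) + (-2.5)·(-2.1667) + (2.5)·(2.8333) + (2.5)·(0.8333) + (-2.5)·(-1.1667)) / 5 = 17.5/5 = 3.5
  s[Z,Z] = ((-0.1667)·(-0.1667) + (-0.1667)·(-0.1667) + (-2.1667)·(-2.1667) + (2.8333)·(2.8333) + (0.8333)·(0.8333) + (-1.1667)·(-1.1667)) / 5 = 14.8333/5 = 2.9667
  Sample standard deviations s_i = √(s[i,i]):
  s(X) = √(1.9) = 1.3784
  s(Y) = √(5.9) = 2.429
  s(Z) = √(2.9667) = 1.7224

Step 3 — r_{ij} = s_{ij} / (s_i · s_j):
  r[X,X] = 1 (diagonal).
  r[X,Y] = 0.1 / (1.3784 · 2.429) = 0.1 / 3.3481 = 0.0299
  r[X,Z] = 0.7 / (1.3784 · 1.7224) = 0.7 / 2.3742 = 0.2948
  r[Y,Y] = 1 (diagonal).
  r[Y,Z] = 3.5 / (2.429 · 1.7224) = 3.5 / 4.1837 = 0.8366
  r[Z,Z] = 1 (diagonal).

R is symmetric with unit diagonal. Assembling:

R = [[1, 0.0299, 0.2948],
 [0.0299, 1, 0.8366],
 [0.2948, 0.8366, 1]]


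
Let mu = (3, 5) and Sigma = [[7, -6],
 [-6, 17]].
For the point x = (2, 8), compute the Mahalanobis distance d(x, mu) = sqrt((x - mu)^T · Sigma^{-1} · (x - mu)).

Step 1 — centre the observation: (x - mu) = (-1, 3).

Step 2 — invert Sigma. det(Sigma) = 7·17 - (-6)² = 83.
  Sigma^{-1} = (1/det) · [[d, -b], [-b, a]] = [[0.2048, 0.0723],
 [0.0723, 0.0843]].

Step 3 — form the quadratic (x - mu)^T · Sigma^{-1} · (x - mu):
  Sigma^{-1} · (x - mu) = (0.012, 0.1807).
  (x - mu)^T · [Sigma^{-1} · (x - mu)] = (-1)·(0.012) + (3)·(0.1807) = 0.5301.

Step 4 — take square root: d = √(0.5301) ≈ 0.7281.

d(x, mu) = √(0.5301) ≈ 0.7281


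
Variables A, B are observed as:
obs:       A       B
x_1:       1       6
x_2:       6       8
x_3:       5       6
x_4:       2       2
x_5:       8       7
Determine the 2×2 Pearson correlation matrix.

Step 1 — column means:
  mean(A) = (1 + 6 + 5 + 2 + 8) / 5 = 22/5 = 4.4
  mean(B) = (6 + 8 + 6 + 2 + 7) / 5 = 29/5 = 5.8

Step 2 — sample variances and covariances s[i,j] = (1/(n-1)) · Σ_k (x_{k,i} - mean_i) · (x_{k,j} - mean_j), with n-1 = 4:
  s[A,A] = ((-3.4)·(-3.4) + (1.6)·(1.6) + (0.6)·(0.6) + (-2.4)·(-2.4) + (3.6)·(3.6)) / 4 = 33.2/4 = 8.3
  s[A,B] = ((-3.4)·(0.2) + (1.6)·(2.2) + (0.6)·(0.2) + (-2.4)·(-3.8) + (3.6)·(1.2)) / 4 = 16.4/4 = 4.1
  s[B,B] = ((0.2)·(0.2) + (2.2)·(2.2) + (0.2)·(0.2) + (-3.8)·(-3.8) + (1.2)·(1.2)) / 4 = 20.8/4 = 5.2
  Sample standard deviations s_i = √(s[i,i]):
  s(A) = √(8.3) = 2.881
  s(B) = √(5.2) = 2.2804

Step 3 — r_{ij} = s_{ij} / (s_i · s_j):
  r[A,A] = 1 (diagonal).
  r[A,B] = 4.1 / (2.881 · 2.2804) = 4.1 / 6.5696 = 0.6241
  r[B,B] = 1 (diagonal).

R is symmetric with unit diagonal. Assembling:

R = [[1, 0.6241],
 [0.6241, 1]]


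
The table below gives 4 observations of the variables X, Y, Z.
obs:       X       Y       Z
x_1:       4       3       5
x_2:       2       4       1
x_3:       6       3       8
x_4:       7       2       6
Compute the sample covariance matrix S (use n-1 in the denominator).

Step 1 — column means:
  mean(X) = (4 + 2 + 6 + 7) / 4 = 19/4 = 4.75
  mean(Y) = (3 + 4 + 3 + 2) / 4 = 12/4 = 3
  mean(Z) = (5 + 1 + 8 + 6) / 4 = 20/4 = 5

Step 2 — sample covariance S[i,j] = (1/(n-1)) · Σ_k (x_{k,i} - mean_i) · (x_{k,j} - mean_j), with n-1 = 3.
  S[X,X] = ((-0.75)·(-0.75) + (-2.75)·(-2.75) + (1.25)·(1.25) + (2.25)·(2.25)) / 3 = 14.75/3 = 4.9167
  S[X,Y] = ((-0.75)·(0) + (-2.75)·(1) + (1.25)·(0) + (2.25)·(-1)) / 3 = -5/3 = -1.6667
  S[X,Z] = ((-0.75)·(0) + (-2.75)·(-4) + (1.25)·(3) + (2.25)·(1)) / 3 = 17/3 = 5.6667
  S[Y,Y] = ((0)·(0) + (1)·(1) + (0)·(0) + (-1)·(-1)) / 3 = 2/3 = 0.6667
  S[Y,Z] = ((0)·(0) + (1)·(-4) + (0)·(3) + (-1)·(1)) / 3 = -5/3 = -1.6667
  S[Z,Z] = ((0)·(0) + (-4)·(-4) + (3)·(3) + (1)·(1)) / 3 = 26/3 = 8.6667

S is symmetric (S[j,i] = S[i,j]). Assembling:

S = [[4.9167, -1.6667, 5.6667],
 [-1.6667, 0.6667, -1.6667],
 [5.6667, -1.6667, 8.6667]]


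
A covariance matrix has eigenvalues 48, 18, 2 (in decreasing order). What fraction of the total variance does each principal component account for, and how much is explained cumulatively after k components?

Step 1 — total variance = trace(Sigma) = Σ λ_i = 48 + 18 + 2 = 68.

Step 2 — fraction explained by component i = λ_i / Σ λ:
  PC1: 48/68 = 0.7059
  PC2: 18/68 = 0.2647
  PC3: 2/68 = 0.0294

Step 3 — cumulative fraction after k components = (λ_1 + ... + λ_k) / Σ λ:
  k = 1: 48/68 = 0.7059
  k = 2: (48 + 18)/68 = 66/68 = 0.9706
  k = 3: (48 + 18 + 2)/68 = 68/68 = 1

Summary (fraction, with percent):

explained: PC1 0.7059 (70.59%), PC2 0.2647 (26.47%), PC3 0.0294 (2.94%);  cumulative: 0.7059, 0.9706, 1


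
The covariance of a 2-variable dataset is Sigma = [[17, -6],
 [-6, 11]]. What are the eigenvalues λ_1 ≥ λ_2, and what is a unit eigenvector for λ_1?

Step 1 — characteristic polynomial of 2×2 Sigma:
  det(Sigma - λI) = λ² - trace · λ + det = 0.
  trace = 17 + 11 = 28, det = 17·11 - (-6)² = 151.
Step 2 — discriminant:
  Δ = trace² - 4·det = 784 - 604 = 180.
Step 3 — eigenvalues:
  λ = (trace ± √Δ)/2 = (28 ± 13.4164)/2,
  λ_1 = 20.7082,  λ_2 = 7.2918.

Step 4 — unit eigenvector for λ_1: solve (Sigma - λ_1 I)v = 0. First row:
  (17 - 20.7082)·v_x + (-6)·v_y = 0, i.e. (-3.7082)·v_x + (-6)·v_y = 0,
  so v ∝ (b, λ_1 - a) = (-6, 3.7082); multiply by -1 so the first entry is positive: u = (6, -3.7082).
  ||u|| = √((6)² + (-3.7082)²) = √(49.7508) ≈ 7.0534,
  v_1 = u/||u|| ≈ (0.8507, -0.5257) (||v_1|| = 1).

λ_1 = 20.7082,  λ_2 = 7.2918;  v_1 ≈ (0.8507, -0.5257)


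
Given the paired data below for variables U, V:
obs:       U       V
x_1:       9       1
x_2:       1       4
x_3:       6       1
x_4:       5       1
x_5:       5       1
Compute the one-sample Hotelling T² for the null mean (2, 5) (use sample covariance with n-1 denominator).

Step 1 — sample mean vector:
  mean(U) = (9 + 1 + 6 + 5 + 5) / 5 = 26/5 = 5.2
  mean(V) = (1 + 4 + 1 + 1 + 1) / 5 = 8/5 = 1.6
  x̄ = (5.2, 1.6),  deviation x̄ - mu_0 = (5.2, 1.6) - (2, 5) = (3.2, -3.4).

Step 2 — sample covariance matrix, S[i,j] = (1/(n-1)) · Σ_k (x_{k,i} - mean_i) · (x_{k,j} - mean_j), divisor n-1 = 4:
  S[U,U] = ((3.8)·(3.8) + (-4.2)·(-4.2) + (0.8)·(0.8) + (-0.2)·(-0.2) + (-0.2)·(-0.2)) / 4 = 32.8/4 = 8.2
  S[U,V] = ((3.8)·(-0.6) + (-4.2)·(2.4) + (0.8)·(-0.6) + (-0.2)·(-0.6) + (-0.2)·(-0.6)) / 4 = -12.6/4 = -3.15
  S[V,V] = ((-0.6)·(-0.6) + (2.4)·(2.4) + (-0.6)·(-0.6) + (-0.6)·(-0.6) + (-0.6)·(-0.6)) / 4 = 7.2/4 = 1.8
  S = [[8.2, -3.15],
 [-3.15, 1.8]].

Step 3 — invert S. det(S) = 8.2·1.8 - (-3.15)² = 4.8375.
  S^{-1} = (1/det) · [[d, -b], [-b, a]] = [[0.3721, 0.6512],
 [0.6512, 1.6951]].

Step 4 — quadratic form (x̄ - mu_0)^T · S^{-1} · (x̄ - mu_0):
  S^{-1} · (x̄ - mu_0) = (-1.0233, -3.6796),
  (x̄ - mu_0)^T · [...] = (3.2)·(-1.0233) + (-3.4)·(-3.6796) = 9.2362.

Step 5 — scale by n: T² = 5 · 9.2362 = 46.1809.

T² ≈ 46.1809


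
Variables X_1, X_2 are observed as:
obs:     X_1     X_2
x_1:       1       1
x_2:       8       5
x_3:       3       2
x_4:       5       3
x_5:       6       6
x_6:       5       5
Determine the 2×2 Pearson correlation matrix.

Step 1 — column means:
  mean(X_1) = (1 + 8 + 3 + 5 + 6 + 5) / 6 = 28/6 = 4.6667
  mean(X_2) = (1 + 5 + 2 + 3 + 6 + 5) / 6 = 22/6 = 3.6667

Step 2 — sample variances and covariances s[i,j] = (1/(n-1)) · Σ_k (x_{k,i} - mean_i) · (x_{k,j} - mean_j), with n-1 = 5:
  s[X_1,X_1] = ((-3.6667)·(-3.6667) + (3.3333)·(3.3333) + (-1.6667)·(-1.6667) + (0.3333)·(0.3333) + (1.3333)·(1.3333) + (0.3333)·(0.3333)) / 5 = 29.3333/5 = 5.8667
  s[X_1,X_2] = ((-3.6667)·(-2.6667) + (3.3333)·(1.3333) + (-1.6667)·(-1.6667) + (0.3333)·(-0.6667) + (1.3333)·(2.3333) + (0.3333)·(1.3333)) / 5 = 20.3333/5 = 4.0667
  s[X_2,X_2] = ((-2.6667)·(-2.6667) + (1.3333)·(1.3333) + (-1.6667)·(-1.6667) + (-0.6667)·(-0.6667) + (2.3333)·(2.3333) + (1.3333)·(1.3333)) / 5 = 19.3333/5 = 3.8667
  Sample standard deviations s_i = √(s[i,i]):
  s(X_1) = √(5.8667) = 2.4221
  s(X_2) = √(3.8667) = 1.9664

Step 3 — r_{ij} = s_{ij} / (s_i · s_j):
  r[X_1,X_1] = 1 (diagonal).
  r[X_1,X_2] = 4.0667 / (2.4221 · 1.9664) = 4.0667 / 4.7628 = 0.8538
  r[X_2,X_2] = 1 (diagonal).

R is symmetric with unit diagonal. Assembling:

R = [[1, 0.8538],
 [0.8538, 1]]


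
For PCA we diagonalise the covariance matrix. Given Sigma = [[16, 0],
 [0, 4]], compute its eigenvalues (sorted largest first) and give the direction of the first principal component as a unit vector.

Step 1 — characteristic polynomial of 2×2 Sigma:
  det(Sigma - λI) = λ² - trace · λ + det = 0.
  trace = 16 + 4 = 20, det = 16·4 - (0)² = 64.
Step 2 — discriminant:
  Δ = trace² - 4·det = 400 - 256 = 144.
Step 3 — eigenvalues:
  λ = (trace ± √Δ)/2 = (20 ± 12)/2,
  λ_1 = 16,  λ_2 = 4.

Step 4 — unit eigenvector for λ_1: Sigma is diagonal, so its eigenvectors are the coordinate axes. λ_1 = 16 is the diagonal entry on the first coordinate axis, hence
  v_1 = (1, 0) (||v_1|| = 1).

λ_1 = 16,  λ_2 = 4;  v_1 ≈ (1, 0)


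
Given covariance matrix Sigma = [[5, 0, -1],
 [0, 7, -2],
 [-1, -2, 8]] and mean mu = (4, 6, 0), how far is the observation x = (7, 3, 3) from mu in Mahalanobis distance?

Step 1 — centre the observation: (x - mu) = (3, -3, 3).

Step 2 — invert Sigma (cofactor / det for 3×3, or solve directly):
  Sigma^{-1} = [[0.2055, 0.0079, 0.0277],
 [0.0079, 0.1542, 0.0395],
 [0.0277, 0.0395, 0.1383]].

Step 3 — form the quadratic (x - mu)^T · Sigma^{-1} · (x - mu):
  Sigma^{-1} · (x - mu) = (0.6759, -0.3202, 0.3794).
  (x - mu)^T · [Sigma^{-1} · (x - mu)] = (3)·(0.6759) + (-3)·(-0.3202) + (3)·(0.3794) = 4.1265.

Step 4 — take square root: d = √(4.1265) ≈ 2.0314.

d(x, mu) = √(4.1265) ≈ 2.0314


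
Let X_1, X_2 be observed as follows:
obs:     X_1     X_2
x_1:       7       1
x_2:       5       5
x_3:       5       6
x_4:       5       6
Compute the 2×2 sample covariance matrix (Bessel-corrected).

Step 1 — column means:
  mean(X_1) = (7 + 5 + 5 + 5) / 4 = 22/4 = 5.5
  mean(X_2) = (1 + 5 + 6 + 6) / 4 = 18/4 = 4.5

Step 2 — sample covariance S[i,j] = (1/(n-1)) · Σ_k (x_{k,i} - mean_i) · (x_{k,j} - mean_j), with n-1 = 3.
  S[X_1,X_1] = ((1.5)·(1.5) + (-0.5)·(-0.5) + (-0.5)·(-0.5) + (-0.5)·(-0.5)) / 3 = 3/3 = 1
  S[X_1,X_2] = ((1.5)·(-3.5) + (-0.5)·(0.5) + (-0.5)·(1.5) + (-0.5)·(1.5)) / 3 = -7/3 = -2.3333
  S[X_2,X_2] = ((-3.5)·(-3.5) + (0.5)·(0.5) + (1.5)·(1.5) + (1.5)·(1.5)) / 3 = 17/3 = 5.6667

S is symmetric (S[j,i] = S[i,j]). Assembling:

S = [[1, -2.3333],
 [-2.3333, 5.6667]]


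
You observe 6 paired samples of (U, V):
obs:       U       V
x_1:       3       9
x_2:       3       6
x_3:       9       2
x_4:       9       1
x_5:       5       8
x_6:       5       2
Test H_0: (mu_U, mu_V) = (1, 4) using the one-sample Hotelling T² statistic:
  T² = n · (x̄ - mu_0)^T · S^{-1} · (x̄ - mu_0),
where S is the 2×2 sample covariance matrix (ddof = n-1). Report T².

Step 1 — sample mean vector:
  mean(U) = (3 + 3 + 9 + 9 + 5 + 5) / 6 = 34/6 = 5.6667
  mean(V) = (9 + 6 + 2 + 1 + 8 + 2) / 6 = 28/6 = 4.6667
  x̄ = (5.6667, 4.6667),  deviation x̄ - mu_0 = (5.6667, 4.6667) - (1, 4) = (4.6667, 0.6667).

Step 2 — sample covariance matrix, S[i,j] = (1/(n-1)) · Σ_k (x_{k,i} - mean_i) · (x_{k,j} - mean_j), divisor n-1 = 5:
  S[U,U] = ((-2.6667)·(-2.6667) + (-2.6667)·(-2.6667) + (3.3333)·(3.3333) + (3.3333)·(3.3333) + (-0.6667)·(-0.6667) + (-0.6667)·(-0.6667)) / 5 = 37.3333/5 = 7.4667
  S[U,V] = ((-2.6667)·(4.3333) + (-2.6667)·(1.3333) + (3.3333)·(-2.6667) + (3.3333)·(-3.6667) + (-0.6667)·(3.3333) + (-0.6667)·(-2.6667)) / 5 = -36.6667/5 = -7.3333
  S[V,V] = ((4.3333)·(4.3333) + (1.3333)·(1.3333) + (-2.6667)·(-2.6667) + (-3.6667)·(-3.6667) + (3.3333)·(3.3333) + (-2.6667)·(-2.6667)) / 5 = 59.3333/5 = 11.8667
  S = [[7.4667, -7.3333],
 [-7.3333, 11.8667]].

Step 3 — invert S. det(S) = 7.4667·11.8667 - (-7.3333)² = 34.8267.
  S^{-1} = (1/det) · [[d, -b], [-b, a]] = [[0.3407, 0.2106],
 [0.2106, 0.2144]].

Step 4 — quadratic form (x̄ - mu_0)^T · S^{-1} · (x̄ - mu_0):
  S^{-1} · (x̄ - mu_0) = (1.7305, 1.1256),
  (x̄ - mu_0)^T · [...] = (4.6667)·(1.7305) + (0.6667)·(1.1256) = 8.8259.

Step 5 — scale by n: T² = 6 · 8.8259 = 52.9556.

T² ≈ 52.9556


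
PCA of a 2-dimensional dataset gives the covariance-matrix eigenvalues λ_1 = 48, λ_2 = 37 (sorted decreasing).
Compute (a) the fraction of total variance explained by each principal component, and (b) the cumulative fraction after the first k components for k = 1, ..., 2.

Step 1 — total variance = trace(Sigma) = Σ λ_i = 48 + 37 = 85.

Step 2 — fraction explained by component i = λ_i / Σ λ:
  PC1: 48/85 = 0.5647
  PC2: 37/85 = 0.4353

Step 3 — cumulative fraction after k components = (λ_1 + ... + λ_k) / Σ λ:
  k = 1: 48/85 = 0.5647
  k = 2: (48 + 37)/85 = 85/85 = 1

Summary (fraction, with percent):

explained: PC1 0.5647 (56.47%), PC2 0.4353 (43.53%);  cumulative: 0.5647, 1


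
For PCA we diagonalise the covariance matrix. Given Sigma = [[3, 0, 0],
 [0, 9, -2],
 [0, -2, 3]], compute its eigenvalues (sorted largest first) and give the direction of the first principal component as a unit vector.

Step 1 — characteristic polynomial p(λ) = det(λI - Sigma) = λ³ - tr·λ² + c_1·λ - det, where tr = trace, c_1 = sum of the principal 2×2 minors, det = det(Sigma):
  tr = 3 + 9 + 3 = 15,
  c_1 = (3·9 - (0)²) + (3·3 - (0)²) + (9·3 - (-2)²) = 27 + 9 + 23 = 59,
  det = 3·(9·3 - (-2)²) - (0)·((0)·3 - (-2)·(0)) + (0)·((0)·(-2) - 9·(0)) = 3·(23) - (0)·(0) + (0)·(0) = 69.
  So p(λ) = λ³ - 15λ² + 59λ - 69.
Step 2 — look for an integer root (rational root theorem: any rational root is an integer divisor of 69). Testing λ = 3:
  p(3) = 27 - 135 + 177 - 69 = 0  ✓
  Dividing out (λ - 3): p(λ) = (λ - 3)(λ² - 12λ + 23).
Step 3 — remaining eigenvalues from the quadratic λ² - 12λ + 23 = 0:
  Δ = 12² - 4·23 = 144 - 92 = 52,  λ = (12 ± √52)/2 = (12 ± 7.2111)/2 ≈ 9.6056 or 2.3944.
  Sorted: λ_1 = 9.6056,  λ_2 = 3,  λ_3 = 2.3944  (check: sum = 15 = tr ✓).

Step 4 — unit eigenvector for λ_1 ≈ 9.6056: v spans the null space of (Sigma - λ_1 I), whose rows are
  r_1 = (-6.6056, 0, 0),  r_2 = (0, -0.6056, -2),  r_3 = (0, -2, -6.6056).
  v is orthogonal to every row, so take v ∝ r_1 × r_2 = ((0)·(-2) - (0)·(-0.6056), (0)·(0) - (-6.6056)·(-2), (-6.6056)·(-0.6056) - (0)·(0)) ≈ (0, -13.2111, 4).
  Rescale (multiply by -1 so the first nonzero entry is positive): u = (0, 13.2111, -4).
  ||u|| = √((0)² + (13.2111)² + (-4)²) = √(190.5332) ≈ 13.8034,  v_1 = u/||u|| ≈ (0, 0.9571, -0.2898) (||v_1|| = 1).

λ_1 = 9.6056,  λ_2 = 3,  λ_3 = 2.3944;  v_1 ≈ (0, 0.9571, -0.2898)


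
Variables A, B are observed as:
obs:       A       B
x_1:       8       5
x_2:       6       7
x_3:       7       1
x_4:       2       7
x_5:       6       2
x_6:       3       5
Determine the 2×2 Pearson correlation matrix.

Step 1 — column means:
  mean(A) = (8 + 6 + 7 + 2 + 6 + 3) / 6 = 32/6 = 5.3333
  mean(B) = (5 + 7 + 1 + 7 + 2 + 5) / 6 = 27/6 = 4.5

Step 2 — sample variances and covariances s[i,j] = (1/(n-1)) · Σ_k (x_{k,i} - mean_i) · (x_{k,j} - mean_j), with n-1 = 5:
  s[A,A] = ((2.6667)·(2.6667) + (0.6667)·(0.6667) + (1.6667)·(1.6667) + (-3.3333)·(-3.3333) + (0.6667)·(0.6667) + (-2.3333)·(-2.3333)) / 5 = 27.3333/5 = 5.4667
  s[A,B] = ((2.6667)·(0.5) + (0.6667)·(2.5) + (1.6667)·(-3.5) + (-3.3333)·(2.5) + (0.6667)·(-2.5) + (-2.3333)·(0.5)) / 5 = -14/5 = -2.8
  s[B,B] = ((0.5)·(0.5) + (2.5)·(2.5) + (-3.5)·(-3.5) + (2.5)·(2.5) + (-2.5)·(-2.5) + (0.5)·(0.5)) / 5 = 31.5/5 = 6.3
  Sample standard deviations s_i = √(s[i,i]):
  s(A) = √(5.4667) = 2.3381
  s(B) = √(6.3) = 2.51

Step 3 — r_{ij} = s_{ij} / (s_i · s_j):
  r[A,A] = 1 (diagonal).
  r[A,B] = -2.8 / (2.3381 · 2.51) = -2.8 / 5.8686 = -0.4771
  r[B,B] = 1 (diagonal).

R is symmetric with unit diagonal. Assembling:

R = [[1, -0.4771],
 [-0.4771, 1]]


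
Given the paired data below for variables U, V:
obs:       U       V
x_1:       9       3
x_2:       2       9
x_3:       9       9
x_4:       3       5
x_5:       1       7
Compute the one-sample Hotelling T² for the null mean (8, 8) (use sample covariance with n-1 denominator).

Step 1 — sample mean vector:
  mean(U) = (9 + 2 + 9 + 3 + 1) / 5 = 24/5 = 4.8
  mean(V) = (3 + 9 + 9 + 5 + 7) / 5 = 33/5 = 6.6
  x̄ = (4.8, 6.6),  deviation x̄ - mu_0 = (4.8, 6.6) - (8, 8) = (-3.2, -1.4).

Step 2 — sample covariance matrix, S[i,j] = (1/(n-1)) · Σ_k (x_{k,i} - mean_i) · (x_{k,j} - mean_j), divisor n-1 = 4:
  S[U,U] = ((4.2)·(4.2) + (-2.8)·(-2.8) + (4.2)·(4.2) + (-1.8)·(-1.8) + (-3.8)·(-3.8)) / 4 = 60.8/4 = 15.2
  S[U,V] = ((4.2)·(-3.6) + (-2.8)·(2.4) + (4.2)·(2.4) + (-1.8)·(-1.6) + (-3.8)·(0.4)) / 4 = -10.4/4 = -2.6
  S[V,V] = ((-3.6)·(-3.6) + (2.4)·(2.4) + (2.4)·(2.4) + (-1.6)·(-1.6) + (0.4)·(0.4)) / 4 = 27.2/4 = 6.8
  S = [[15.2, -2.6],
 [-2.6, 6.8]].

Step 3 — invert S. det(S) = 15.2·6.8 - (-2.6)² = 96.6.
  S^{-1} = (1/det) · [[d, -b], [-b, a]] = [[0.0704, 0.0269],
 [0.0269, 0.1573]].

Step 4 — quadratic form (x̄ - mu_0)^T · S^{-1} · (x̄ - mu_0):
  S^{-1} · (x̄ - mu_0) = (-0.2629, -0.3064),
  (x̄ - mu_0)^T · [...] = (-3.2)·(-0.2629) + (-1.4)·(-0.3064) = 1.2704.

Step 5 — scale by n: T² = 5 · 1.2704 = 6.352.

T² ≈ 6.352


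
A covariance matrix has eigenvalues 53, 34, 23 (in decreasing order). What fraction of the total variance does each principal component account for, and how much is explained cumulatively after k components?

Step 1 — total variance = trace(Sigma) = Σ λ_i = 53 + 34 + 23 = 110.

Step 2 — fraction explained by component i = λ_i / Σ λ:
  PC1: 53/110 = 0.4818
  PC2: 34/110 = 0.3091
  PC3: 23/110 = 0.2091

Step 3 — cumulative fraction after k components = (λ_1 + ... + λ_k) / Σ λ:
  k = 1: 53/110 = 0.4818
  k = 2: (53 + 34)/110 = 87/110 = 0.7909
  k = 3: (53 + 34 + 23)/110 = 110/110 = 1

Summary (fraction, with percent):

explained: PC1 0.4818 (48.18%), PC2 0.3091 (30.91%), PC3 0.2091 (20.91%);  cumulative: 0.4818, 0.7909, 1
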